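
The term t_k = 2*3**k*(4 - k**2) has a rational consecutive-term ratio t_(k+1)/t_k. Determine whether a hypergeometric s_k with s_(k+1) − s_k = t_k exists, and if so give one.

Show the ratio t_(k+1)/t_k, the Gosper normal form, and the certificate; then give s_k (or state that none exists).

s_k = 3**k*(-k**2 + 3*k + 1)

r(k) = 3*((k + 1)**2 - 4)/(k**2 - 4) after simplifying.
Normal form (A,B,C) = (3, 1, k**2 - 4).
Key eq: (3)·f(k+1) = (1)·f(k) + (k**2 - 4).
deg f ≤ 2 (via 0,0,2).
Solve for f: f(k) = (k**2 - 3*k - 1)/2 (degree 2 ≤ 2).
Then R = B(k−1)f/C = (k**2 - 3*k - 1)/(2*(k - 2)*(k + 2)), so s_k = R(k)·t_k = 3**k*(-k**2 + 3*k + 1).
Verify: 2*3**k*(4 - k**2) matches t_k.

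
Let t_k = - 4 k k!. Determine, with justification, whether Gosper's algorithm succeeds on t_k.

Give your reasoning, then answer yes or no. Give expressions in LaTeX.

Yes. s_k = - 4 k!.

r(k) = (k + 1)**2/k after simplifying.
Factor: A=k + 1; B=1; C=k.
Set up (k + 1)·f(k+1) − (1)·f(k) − (k) = 0.
d = 0 from the (1,0,1) case.
Solving with deg f ≤ 0: f(k) = 1.
R(k) = B(k−1)·f(k)/C(k) = 1/k; s_k = R·t_k = -4*factorial(k).
Check: Δs_k = -4*k*factorial(k). ✓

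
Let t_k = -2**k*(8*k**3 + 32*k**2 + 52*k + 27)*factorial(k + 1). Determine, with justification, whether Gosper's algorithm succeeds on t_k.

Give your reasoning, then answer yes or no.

The ratio is 2*(8*k**4 + 72*k**3 + 252*k**2 + 399*k + 238)/(8*k**3 + 32*k**2 + 52*k + 27).
Take A(k)=2*k + 4, B(k)=1, C(k)=k**3 + 4*k**2 + 13*k/2 + 27/8.
f must satisfy (2*k + 4)·f(k+1) − (1)·f(k) = k**3 + 4*k**2 + 13*k/2 + 27/8.
From deg A=1, deg B=0, deg C=3: d=2.
Match coefficients ⇒ f(k) = (4*k**2 + 2*k + 1)/8.
Certificate R = B(k−1)f/C = (4*k**2 + 2*k + 1)/(8*k**3 + 32*k**2 + 52*k + 27) gives s_k = -2**k*(4*k**2 + 2*k + 1)*factorial(k + 1).
s_(k+1) − s_k = -2**k*(8*k**3 + 32*k**2 + 52*k + 27)*factorial(k + 1) = t_k.

Yes. s_k = -2**k*(4*k**2 + 2*k + 1)*factorial(k + 1).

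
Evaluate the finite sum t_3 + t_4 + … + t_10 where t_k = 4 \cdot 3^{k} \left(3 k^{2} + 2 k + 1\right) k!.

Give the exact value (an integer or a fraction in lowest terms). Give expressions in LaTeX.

Ratio r(k) = 3*(3*k**3 + 11*k**2 + 14*k + 6)/(3*k**2 + 2*k + 1).
Normal form (A,B,C) = (3*k + 3, 1, k**2 + 2*k/3 + 1/3).
Need (3*k + 3)·f(k+1) − (1)·f(k) = k**2 + 2*k/3 + 1/3.
From deg A=1, deg B=0, deg C=2: d=1.
Coefficient equations give f(k) = (k - 1)/3.
Certificate R = B(k−1)f/C = (k - 1)/(3*k**2 + 2*k + 1) gives s_k = 4*3**k*(k - 1)*factorial(k).
Verify: 4*3**k*(3*k**2 + 2*k + 1)*factorial(k) matches t_k.
Evaluate s at k=11 and k=3: 282845654784000 and 1296; difference 282845654782704.

Σ = 282845654782704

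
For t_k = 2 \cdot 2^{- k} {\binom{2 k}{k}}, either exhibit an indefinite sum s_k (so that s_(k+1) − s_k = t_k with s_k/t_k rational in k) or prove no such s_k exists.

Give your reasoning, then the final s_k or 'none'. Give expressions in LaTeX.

r(k) = (2*k + 1)/(k + 1) after simplifying.
Gosper form: A/B · C(k+1)/C(k) with A=2*k + 1, B=k + 1, C=1.
Solve (2*k + 1)·f(k+1) − (k)·f(k) = 1.
d = -1 from the (1,1,0) case.
d = -1 < 0 ⇒ no nonzero polynomial f; not summable.

none (Gosper's algorithm certifies no s_k)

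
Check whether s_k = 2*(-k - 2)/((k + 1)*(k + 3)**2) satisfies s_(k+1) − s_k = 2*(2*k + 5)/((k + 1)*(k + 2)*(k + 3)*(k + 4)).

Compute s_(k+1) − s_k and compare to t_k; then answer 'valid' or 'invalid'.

Invalid: residual 2*(-3*k**2 - 17*k - 23)/(k**6 + 17*k**5 + 117*k**4 + 415*k**3 + 794*k**2 + 768*k + 288) ≠ 0.

s_(k+1) = 2*(-k - 3)/((k + 2)*(k + 4)**2)
s_(k+1) − s_k = 2*(-(k + 1)*(k + 3)**3 + (k + 2)**2*(k + 4)**2)/((k + 1)*(k + 2)*(k + 3)**2*(k + 4)**2)
(s_(k+1) − s_k) − t_k = 2*(-3*k**2 - 17*k - 23)/(k**6 + 17*k**5 + 117*k**4 + 415*k**3 + 794*k**2 + 768*k + 288)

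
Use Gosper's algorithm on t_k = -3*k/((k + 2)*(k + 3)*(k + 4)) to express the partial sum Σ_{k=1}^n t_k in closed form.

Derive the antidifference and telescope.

S(n) = n*(-n - 1)/(2*(n**2 + 7*n + 12))

Compute t_(k+1)/t_k: get (k + 1)*(k + 2)/(k*(k + 5)).
Take A(k)=k + 2, B(k)=k + 5, C(k)=k.
Solve (k + 2)·f(k+1) − (k + 4)·f(k) = k.
d = 2 from the (1,1,1) case.
Match coefficients ⇒ f(k) = k*(k - 1)/6.
Certificate R = B(k−1)f/C = (k - 1)*(k + 4)/6 gives s_k = k*(1 - k)/(2*(k + 2)*(k + 3)).
Check: Δs_k = -3*k/(k**3 + 9*k**2 + 26*k + 24). ✓
Evaluate: s_(n+1) = n*(-n - 1)/(2*(n**2 + 7*n + 12)); subtract s_(1) = 0 ⇒ S(n) = n*(-n - 1)/(2*(n**2 + 7*n + 12)).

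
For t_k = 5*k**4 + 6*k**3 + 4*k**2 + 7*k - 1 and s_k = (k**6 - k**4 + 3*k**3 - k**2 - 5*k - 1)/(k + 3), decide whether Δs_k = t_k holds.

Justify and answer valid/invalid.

Invalid: residual 4*(-2*k**5 - 11*k**4 - 11*k**3 - 8*k**2 - 12*k + 1)/(k**2 + 7*k + 12) ≠ 0.

s_(k+1) = (-5*k + (k + 1)**6 - (k + 1)**4 + 3*(k + 1)**3 - (k + 1)**2 - 6)/(k + 4)
s_(k+1) − s_k = (5*k**6 + 33*k**5 + 62*k**4 + 63*k**3 + 64*k**2 + 29*k - 8)/(k**2 + 7*k + 12)
(s_(k+1) − s_k) − t_k = 4*(-2*k**5 - 11*k**4 - 11*k**3 - 8*k**2 - 12*k + 1)/(k**2 + 7*k + 12)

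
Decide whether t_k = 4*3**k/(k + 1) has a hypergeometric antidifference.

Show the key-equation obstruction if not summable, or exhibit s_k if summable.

r(k) = 3*(k + 1)/(k + 2) after simplifying.
Normal form (A,B,C) = (3*k + 3, k + 2, 1).
Solve (3*k + 3)·f(k+1) − (k + 1)·f(k) = 1.
Bound: deg f ≤ -1.
Bound -1 < 0, so the key equation has no polynomial solution.

No — negative degree bound, so no certificate f.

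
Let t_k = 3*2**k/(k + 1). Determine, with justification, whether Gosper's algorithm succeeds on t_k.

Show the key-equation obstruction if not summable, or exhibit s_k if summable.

r(k) = 2*(k + 1)/(k + 2) after simplifying.
Take A(k)=2*k + 2, B(k)=k + 2, C(k)=1.
Need (2*k + 2)·f(k+1) − (k + 1)·f(k) = 1.
Bound: deg f ≤ -1.
deg f ≤ -1 is impossible — no certificate.

No; the degree bound rules out any f.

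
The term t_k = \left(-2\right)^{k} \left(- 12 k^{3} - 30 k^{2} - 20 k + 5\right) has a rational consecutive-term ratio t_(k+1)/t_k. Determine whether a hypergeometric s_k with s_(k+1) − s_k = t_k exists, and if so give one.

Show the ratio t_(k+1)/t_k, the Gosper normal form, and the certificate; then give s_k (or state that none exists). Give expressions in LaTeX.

s_k = \left(-2\right)^{k} \left(4 k^{3} + 2 k^{2} - 4 k - 3\right)

Compute t_(k+1)/t_k: get 2*(-12*k**3 - 66*k**2 - 116*k - 57)/(12*k**3 + 30*k**2 + 20*k - 5).
Factor: A=-2; B=1; C=k**3 + 5*k**2/2 + 5*k/3 - 5/12.
f must satisfy (-2)·f(k+1) − (1)·f(k) = k**3 + 5*k**2/2 + 5*k/3 - 5/12.
Bound: deg f ≤ 3.
A polynomial solution: f(k) = -(4*k**3 + 2*k**2 - 4*k - 3)/12.
R(k) = B(k−1)·f(k)/C(k) = -(4*k**3 + 2*k**2 - 4*k - 3)/(12*k**3 + 30*k**2 + 20*k - 5); s_k = R·t_k = (-2)**k*(4*k**3 + 2*k**2 - 4*k - 3).
Verify: (-2)**k*(-12*k**3 - 30*k**2 - 20*k + 5) matches t_k.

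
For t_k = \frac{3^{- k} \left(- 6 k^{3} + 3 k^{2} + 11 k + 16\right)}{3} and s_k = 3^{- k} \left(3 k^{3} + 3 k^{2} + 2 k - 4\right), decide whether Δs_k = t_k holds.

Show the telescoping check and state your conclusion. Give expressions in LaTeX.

s_(k+1) = (3*k**3 + 12*k**2 + 17*k + 4)/(3*3**k)
s_(k+1) − s_k = (-6*k**3 + 3*k**2 + 11*k + 16)/(3*3**k)
(s_(k+1) − s_k) − t_k = 0

valid (s_(k+1) − s_k reduces to t_k)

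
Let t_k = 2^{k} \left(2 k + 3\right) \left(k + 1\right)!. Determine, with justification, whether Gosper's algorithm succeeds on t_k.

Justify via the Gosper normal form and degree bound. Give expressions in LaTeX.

Yes. s_k = 2^{k} \left(k + 1\right)!.

The ratio is 2*(k + 2)*(2*k + 5)/(2*k + 3).
Gosper form: A/B · C(k+1)/C(k) with A=2*k + 4, B=1, C=k + 3/2.
Need (2*k + 4)·f(k+1) − (1)·f(k) = k + 3/2.
deg f ≤ 0 (via 1,0,1).
Coefficient equations give f(k) = 1/2.
Certificate R = B(k−1)f/C = 1/(2*k + 3) gives s_k = 2**k*factorial(k + 1).
Verify: 2**k*(2*k + 3)*factorial(k + 1) matches t_k.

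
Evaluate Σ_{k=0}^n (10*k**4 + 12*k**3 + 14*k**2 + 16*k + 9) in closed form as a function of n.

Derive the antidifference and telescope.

S(n) = 2*n**5 + 8*n**4 + 14*n**3 + 18*n**2 + 19*n + 9

Step 1: r(k) = (10*k**4 + 52*k**3 + 110*k**2 + 120*k + 61)/(10*k**4 + 12*k**3 + 14*k**2 + 16*k + 9).
So A=1 and B=1, with C=k**4 + 6*k**3/5 + 7*k**2/5 + 8*k/5 + 9/10.
f must satisfy (1)·f(k+1) − (1)·f(k) = k**4 + 6*k**3/5 + 7*k**2/5 + 8*k/5 + 9/10.
From deg A=0, deg B=0, deg C=4: d=5.
Match coefficients ⇒ f(k) = k*(2*k**4 - 2*k**3 + 2*k**2 + 4*k + 3)/10.
R(k) = B(k−1)·f(k)/C(k) = k*(2*k**4 - 2*k**3 + 2*k**2 + 4*k + 3)/(10*k**4 + 12*k**3 + 14*k**2 + 16*k + 9); s_k = R·t_k = k*(2*k**4 - 2*k**3 + 2*k**2 + 4*k + 3).
Verify: 10*k**4 + 12*k**3 + 14*k**2 + 16*k + 9 matches t_k.
s_(n+1) = 2*n**5 + 8*n**4 + 14*n**3 + 18*n**2 + 19*n + 9 and s_(0) = 0, so S(n) = 2*n**5 + 8*n**4 + 14*n**3 + 18*n**2 + 19*n + 9.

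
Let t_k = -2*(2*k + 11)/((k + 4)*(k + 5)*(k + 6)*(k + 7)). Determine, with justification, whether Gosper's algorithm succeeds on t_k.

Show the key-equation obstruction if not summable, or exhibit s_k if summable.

Step 1: r(k) = (k + 4)*(2*k + 13)/((k + 8)*(2*k + 11)).
A = k + 4, B = k + 8, C = k + 11/2.
Solve (k + 4)·f(k+1) − (k + 7)·f(k) = k + 11/2.
Degrees (1,1,1) ⇒ d ≤ 3.
Solving with deg f ≤ 3: f(k) = k*(k + 5)*(k + 10)/48.
R(k) = B(k−1)·f(k)/C(k) = k*(k + 5)*(k + 7)*(k + 10)/(24*(2*k + 11)); s_k = R·t_k = k*(-k - 10)/(12*(k**2 + 10*k + 24)).
Verify: 2*(-2*k - 11)/(k**4 + 22*k**3 + 179*k**2 + 638*k + 840) matches t_k.

Yes. s_k = k*(-k - 10)/(12*(k**2 + 10*k + 24)).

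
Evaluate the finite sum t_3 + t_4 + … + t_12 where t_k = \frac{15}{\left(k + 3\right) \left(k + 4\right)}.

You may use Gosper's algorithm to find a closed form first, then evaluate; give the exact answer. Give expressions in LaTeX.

Σ = 25/16

t_(k+1)/t_k = (k + 3)/(k + 5).
Factor: A=k + 3; B=k + 5; C=1.
Need (k + 3)·f(k+1) − (k + 4)·f(k) = 1.
From deg A=1, deg B=1, deg C=0: d=1.
Match coefficients ⇒ f(k) = k/3.
R(k) = B(k−1)·f(k)/C(k) = k*(k + 4)/3; s_k = R·t_k = 5*k/(k + 3).
s_(k+1) − s_k = 15/(k**2 + 7*k + 12) = t_k.
Telescoping: Σ = s_(13) − s_(3) = 65/16 − (5/2) = 25/16.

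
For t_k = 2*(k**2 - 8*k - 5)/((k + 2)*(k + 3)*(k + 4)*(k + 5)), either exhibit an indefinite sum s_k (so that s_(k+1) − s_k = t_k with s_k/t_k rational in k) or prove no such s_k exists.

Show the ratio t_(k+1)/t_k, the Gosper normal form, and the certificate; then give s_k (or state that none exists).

s_k = k*(-k**2 - 21*k - 8)/(6*(k + 2)*(k + 3)*(k + 4))

r(k) = (k + 2)*(8*k - (k + 1)**2 + 13)/((k + 6)*(-k**2 + 8*k + 5)) after simplifying.
Normal form (A,B,C) = (k + 2, k + 6, k**2 - 8*k - 5).
f must satisfy (k + 2)·f(k+1) − (k + 5)·f(k) = k**2 - 8*k - 5.
d = 3 from the (1,1,2) case.
Match coefficients ⇒ f(k) = -k*(k**2 + 21*k + 8)/12.
So s_k = (B(k−1)f/C)·t_k = (-k*(k + 5)*(k**2 + 21*k + 8)/(12*(k**2 - 8*k - 5)))·t_k = k*(-k**2 - 21*k - 8)/(6*(k + 2)*(k + 3)*(k + 4)).
Δs = 2*(k**2 - 8*k - 5)/(k**4 + 14*k**3 + 71*k**2 + 154*k + 120), as required.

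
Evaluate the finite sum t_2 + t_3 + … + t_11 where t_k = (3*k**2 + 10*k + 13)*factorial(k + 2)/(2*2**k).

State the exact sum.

Σ = 851350440

t_(k+1)/t_k = (k + 3)*(10*k + 3*(k + 1)**2 + 23)/(2*(3*k**2 + 10*k + 13)).
Normal form (A,B,C) = (k/2 + 3/2, 1, k**2 + 10*k/3 + 13/3).
Key eq: (k/2 + 3/2)·f(k+1) = (1)·f(k) + (k**2 + 10*k/3 + 13/3).
Degrees (1,0,2) ⇒ d ≤ 1.
Solving with deg f ≤ 1: f(k) = 2*(3*k + 4)/3.
Certificate R = B(k−1)f/C = 2*(3*k + 4)/(3*k**2 + 10*k + 13) gives s_k = (3*k + 4)*factorial(k + 2)/2**k.
s_(k+1) − s_k = (3*k**2 + 10*k + 13)*factorial(k + 2)/(2*2**k) = t_k.
Sum = s_(12) − s_(2); s_(12) = 851350500, s_(2) = 60 ⇒ 851350440.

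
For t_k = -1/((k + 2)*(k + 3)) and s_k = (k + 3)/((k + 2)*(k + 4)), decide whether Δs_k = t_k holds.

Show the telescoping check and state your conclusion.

Invalid: residual (2*k + 7)/(k**4 + 14*k**3 + 71*k**2 + 154*k + 120) ≠ 0.

s_(k+1) = (k + 4)/((k + 3)*(k + 5))
s_(k+1) − s_k = (-k**2 - 7*k - 13)/(k**4 + 14*k**3 + 71*k**2 + 154*k + 120)
(s_(k+1) − s_k) − t_k = (2*k + 7)/(k**4 + 14*k**3 + 71*k**2 + 154*k + 120)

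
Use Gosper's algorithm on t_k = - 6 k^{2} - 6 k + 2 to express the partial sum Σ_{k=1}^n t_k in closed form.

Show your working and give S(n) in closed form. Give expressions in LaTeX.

Ratio r(k) = (3*k**2 + 9*k + 5)/(3*k**2 + 3*k - 1).
Normal form (A,B,C) = (1, 1, k**2 + k - 1/3).
Need (1)·f(k+1) − (1)·f(k) = k**2 + k - 1/3.
d = 3 from the (0,0,2) case.
Solving with deg f ≤ 3: f(k) = k*(k**2 - 2)/3.
Certificate R = B(k−1)f/C = k*(k**2 - 2)/(3*k**2 + 3*k - 1) gives s_k = 2*k*(2 - k**2).
s_(k+1) − s_k = -6*k**2 - 6*k + 2 = t_k.
s_(n+1) = -2*n**3 - 6*n**2 - 2*n + 2 and s_(1) = 2, so S(n) = 2*n*(-n**2 - 3*n - 1).

S(n) = 2 n \left(- n^{2} - 3 n - 1\right)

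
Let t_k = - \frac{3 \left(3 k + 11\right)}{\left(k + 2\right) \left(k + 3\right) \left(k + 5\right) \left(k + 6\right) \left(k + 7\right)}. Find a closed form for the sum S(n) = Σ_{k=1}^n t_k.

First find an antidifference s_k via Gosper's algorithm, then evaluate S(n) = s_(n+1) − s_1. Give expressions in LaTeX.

r(k) = (k + 2)*(k + 5)*(3*k + 14)/((k + 4)*(k + 8)*(3*k + 11)) after simplifying.
Normal form (A,B,C) = (k + 2, k + 8, k**2 + 23*k/3 + 44/3).
Need (k + 2)·f(k+1) − (k + 7)·f(k) = k**2 + 23*k/3 + 44/3.
From deg A=1, deg B=1, deg C=2: d=5.
Solve for f: f(k) = k*(k + 3)*(k + 4)*(k**2 + 13*k + 52)/180 (degree 5 ≤ 5).
Certificate R = B(k−1)f/C = k*(k + 3)*(k + 7)*(k**2 + 13*k + 52)/(60*(3*k + 11)) gives s_k = k*(-k**2 - 13*k - 52)/(20*(k**3 + 13*k**2 + 52*k + 60)).
Δs = 3*(-3*k - 11)/(k**5 + 23*k**4 + 203*k**3 + 853*k**2 + 1692*k + 1260), as required.
Σ_(k=1)^n t_k = s_(n+1) − s_(1) = ((-n**3 - 16*n**2 - 81*n - 66)/(20*(n**3 + 16*n**2 + 81*n + 126))) − (-11/420), i.e. n*(-n**2 - 16*n - 81)/(42*(n**3 + 16*n**2 + 81*n + 126)).

S(n) = \frac{n \left(- n^{2} - 16 n - 81\right)}{42 \left(n^{3} + 16 n^{2} + 81 n + 126\right)}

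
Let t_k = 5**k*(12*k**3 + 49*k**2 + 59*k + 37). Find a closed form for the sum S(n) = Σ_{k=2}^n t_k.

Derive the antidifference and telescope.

Ratio r(k) = 5*(12*k**3 + 85*k**2 + 193*k + 157)/(12*k**3 + 49*k**2 + 59*k + 37).
So A=5 and B=1, with C=k**3 + 49*k**2/12 + 59*k/12 + 37/12.
Key eq: (5)·f(k+1) = (1)·f(k) + (k**3 + 49*k**2/12 + 59*k/12 + 37/12).
deg f ≤ 3 (via 0,0,3).
Coefficient equations give f(k) = (k + 1)*(3*k**2 - 2*k + 3)/12.
Then R = B(k−1)f/C = (k + 1)*(3*k**2 - 2*k + 3)/(12*k**3 + 49*k**2 + 59*k + 37), so s_k = R(k)·t_k = 5**k*(3*k**3 + k**2 + k + 3).
Verify: 5**k*(12*k**3 + 49*k**2 + 59*k + 37) matches t_k.
Telescope: S(n) = s_(n+1) − s_(2) = 5**(n + 1)*(3*n**3 + 10*n**2 + 12*n + 8) − (825) = 15*5**n*n**3 + 50*5**n*n**2 + 60*5**n*n + 40*5**n - 825.

S(n) = 15*5**n*n**3 + 50*5**n*n**2 + 60*5**n*n + 40*5**n - 825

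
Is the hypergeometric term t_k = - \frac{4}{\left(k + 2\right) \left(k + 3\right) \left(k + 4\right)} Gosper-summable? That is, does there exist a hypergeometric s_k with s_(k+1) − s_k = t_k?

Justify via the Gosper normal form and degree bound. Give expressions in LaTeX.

Yes. s_k = \frac{k \left(- k - 5\right)}{3 \left(k + 2\right) \left(k + 3\right)}.

r(k) = (k + 2)/(k + 5) after simplifying.
A = k + 2, B = k + 5, C = 1.
Solve (k + 2)·f(k+1) − (k + 4)·f(k) = 1.
deg f ≤ 2 (via 1,1,0).
Coefficient equations give f(k) = k*(k + 5)/12.
Certificate R = B(k−1)f/C = k*(k + 4)*(k + 5)/12 gives s_k = k*(-k - 5)/(3*(k + 2)*(k + 3)).
Verify: -4/(k**3 + 9*k**2 + 26*k + 24) matches t_k.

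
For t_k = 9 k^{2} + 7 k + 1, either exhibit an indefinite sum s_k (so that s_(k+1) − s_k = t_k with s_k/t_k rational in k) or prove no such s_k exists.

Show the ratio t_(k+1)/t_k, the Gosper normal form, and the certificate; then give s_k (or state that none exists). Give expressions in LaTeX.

Compute t_(k+1)/t_k: get (9*k**2 + 25*k + 17)/(9*k**2 + 7*k + 1).
So A=1 and B=1, with C=k**2 + 7*k/9 + 1/9.
Key eq: (1)·f(k+1) = (1)·f(k) + (k**2 + 7*k/9 + 1/9).
deg f ≤ 3 (via 0,0,2).
Solving with deg f ≤ 3: f(k) = k*(3*k**2 - k - 1)/9.
So s_k = (B(k−1)f/C)·t_k = (k*(3*k**2 - k - 1)/(9*k**2 + 7*k + 1))·t_k = k*(3*k**2 - k - 1).
Verify: 9*k**2 + 7*k + 1 matches t_k.

s_k = k \left(3 k^{2} - k - 1\right)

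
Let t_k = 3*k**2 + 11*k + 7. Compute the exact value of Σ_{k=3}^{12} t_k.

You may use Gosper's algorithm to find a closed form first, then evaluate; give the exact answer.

t_(k+1)/t_k = (3*k**2 + 17*k + 21)/(3*k**2 + 11*k + 7).
So A=1 and B=1, with C=k**2 + 11*k/3 + 7/3.
Need (1)·f(k+1) − (1)·f(k) = k**2 + 11*k/3 + 7/3.
deg f ≤ 3 (via 0,0,2).
Match coefficients ⇒ f(k) = k*(k**2 + 4*k + 2)/3.
Then R = B(k−1)f/C = k*(k**2 + 4*k + 2)/(3*k**2 + 11*k + 7), so s_k = R(k)·t_k = k*(k**2 + 4*k + 2).
Verify: 3*k**2 + 11*k + 7 matches t_k.
Evaluate s at k=13 and k=3: 2899 and 69; difference 2830.

Σ = 2830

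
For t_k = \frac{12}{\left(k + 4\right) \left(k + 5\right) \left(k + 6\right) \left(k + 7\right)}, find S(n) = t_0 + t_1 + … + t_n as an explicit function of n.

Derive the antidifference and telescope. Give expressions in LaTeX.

S(n) = \frac{n^{3} + 18 n^{2} + 107 n + 90}{30 \left(n^{3} + 18 n^{2} + 107 n + 210\right)}

Ratio r(k) = (k + 4)/(k + 8).
Take A(k)=k + 4, B(k)=k + 8, C(k)=1.
f must satisfy (k + 4)·f(k+1) − (k + 7)·f(k) = 1.
Bound: deg f ≤ 3.
Coefficient equations give f(k) = k*(k**2 + 15*k + 74)/360.
R(k) = B(k−1)·f(k)/C(k) = k*(k + 7)*(k**2 + 15*k + 74)/360; s_k = R·t_k = k*(k**2 + 15*k + 74)/(30*(k + 4)*(k + 5)*(k + 6)).
Check: Δs_k = 12/(k**4 + 22*k**3 + 179*k**2 + 638*k + 840). ✓
Σ_(k=0)^n t_k = s_(n+1) − s_(0) = ((n**3 + 18*n**2 + 107*n + 90)/(30*(n**3 + 18*n**2 + 107*n + 210))) − (0), i.e. (n**3 + 18*n**2 + 107*n + 90)/(30*(n**3 + 18*n**2 + 107*n + 210)).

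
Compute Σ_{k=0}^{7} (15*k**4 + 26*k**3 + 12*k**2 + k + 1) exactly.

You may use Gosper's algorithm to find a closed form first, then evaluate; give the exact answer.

r(k) = (15*k**4 + 86*k**3 + 180*k**2 + 163*k + 55)/(15*k**4 + 26*k**3 + 12*k**2 + k + 1) after simplifying.
Take A(k)=1, B(k)=1, C(k)=k**4 + 26*k**3/15 + 4*k**2/5 + k/15 + 1/15.
Need (1)·f(k+1) − (1)·f(k) = k**4 + 26*k**3/15 + 4*k**2/5 + k/15 + 1/15.
d = 5 from the (0,0,4) case.
Coefficient equations give f(k) = k*(3*k**4 - k**3 - 4*k**2 + k + 2)/15.
So s_k = (B(k−1)f/C)·t_k = (k*(3*k**4 - k**3 - 4*k**2 + k + 2)/(15*k**4 + 26*k**3 + 12*k**2 + k + 1))·t_k = k*(3*k**4 - k**3 - 4*k**2 + k + 2).
s_(k+1) − s_k = 15*k**4 + 26*k**3 + 12*k**2 + k + 1 = t_k.
Telescoping: Σ = s_(8) − s_(0) = 92240 − (0) = 92240.

Σ = 92240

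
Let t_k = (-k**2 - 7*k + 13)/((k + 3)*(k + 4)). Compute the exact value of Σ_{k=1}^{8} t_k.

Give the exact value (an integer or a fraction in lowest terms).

t_(k+1)/t_k = (k + 3)*(7*k + (k + 1)**2 - 6)/((k + 5)*(k**2 + 7*k - 13)).
So A=k + 3 and B=k + 5, with C=k**2 + 7*k - 13.
Set up (k + 3)·f(k+1) − (k + 4)·f(k) − (k**2 + 7*k - 13) = 0.
Degrees (1,1,2) ⇒ d ≤ 2.
Solving with deg f ≤ 2: f(k) = k*(3*k - 16)/3.
Certificate R = B(k−1)f/C = k*(k + 4)*(3*k - 16)/(3*(k**2 + 7*k - 13)) gives s_k = k*(16 - 3*k)/(3*(k + 3)).
s_(k+1) − s_k = (-k**2 - 7*k + 13)/(k**2 + 7*k + 12) = t_k.
Evaluate s at k=9 and k=1: -11/4 and 13/12; difference -23/6.

Σ = -23/6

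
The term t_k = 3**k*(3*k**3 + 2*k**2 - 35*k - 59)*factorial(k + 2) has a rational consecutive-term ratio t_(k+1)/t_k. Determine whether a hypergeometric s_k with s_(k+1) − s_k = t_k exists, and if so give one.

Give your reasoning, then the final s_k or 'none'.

s_k = 3**k*(k**2 - 4*k - 4)*factorial(k + 2)

Compute t_(k+1)/t_k: get 3*(3*k**4 + 20*k**3 + 11*k**2 - 155*k - 267)/(3*k**3 + 2*k**2 - 35*k - 59).
Gosper form: A/B · C(k+1)/C(k) with A=3*k + 9, B=1, C=k**3 + 2*k**2/3 - 35*k/3 - 59/3.
Solve (3*k + 9)·f(k+1) − (1)·f(k) = k**3 + 2*k**2/3 - 35*k/3 - 59/3.
d = 2 from the (1,0,3) case.
Solving with deg f ≤ 2: f(k) = (k**2 - 4*k - 4)/3.
So s_k = (B(k−1)f/C)·t_k = ((k**2 - 4*k - 4)/(3*k**3 + 2*k**2 - 35*k - 59))·t_k = 3**k*(k**2 - 4*k - 4)*factorial(k + 2).
Verify: 3**k*(3*k**3 + 2*k**2 - 35*k - 59)*factorial(k + 2) matches t_k.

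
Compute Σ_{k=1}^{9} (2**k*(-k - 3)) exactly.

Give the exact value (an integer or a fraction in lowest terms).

Ratio r(k) = 2*(k + 4)/(k + 3).
A = 2, B = 1, C = k + 3.
Solve (2)·f(k+1) − (1)·f(k) = k + 3.
Degrees (0,0,1) ⇒ d ≤ 1.
Match coefficients ⇒ f(k) = k + 1.
Certificate R = B(k−1)f/C = (k + 1)/(k + 3) gives s_k = 2**k*(-k - 1).
Δs = 2**k*(-k - 3), as required.
Sum = s_(10) − s_(1); s_(10) = -11264, s_(1) = -4 ⇒ -11260.

Σ = -11260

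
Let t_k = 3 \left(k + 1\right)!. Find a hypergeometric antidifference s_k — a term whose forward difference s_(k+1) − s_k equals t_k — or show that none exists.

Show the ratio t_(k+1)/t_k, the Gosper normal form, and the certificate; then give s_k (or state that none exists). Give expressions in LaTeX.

r(k) = k + 2 after simplifying.
So A=k + 2 and B=1, with C=1.
Key eq: (k + 2)·f(k+1) = (1)·f(k) + (1).
Bound: deg f ≤ -1.
deg f ≤ -1 is impossible — no certificate.

no hypergeometric antidifference exists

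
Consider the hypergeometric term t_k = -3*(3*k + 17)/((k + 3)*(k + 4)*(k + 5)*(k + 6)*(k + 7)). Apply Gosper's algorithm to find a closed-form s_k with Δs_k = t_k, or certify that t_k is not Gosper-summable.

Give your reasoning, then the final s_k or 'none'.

The ratio is (k + 3)*(3*k + 20)/((k + 8)*(3*k + 17)).
Gosper form: A/B · C(k+1)/C(k) with A=k + 3, B=k + 8, C=k + 17/3.
Need (k + 3)·f(k+1) − (k + 7)·f(k) = k + 17/3.
Bound: deg f ≤ 4.
Match coefficients ⇒ f(k) = k*(k + 5)*(k**2 + 13*k + 54)/216.
Certificate R = B(k−1)f/C = k*(k + 5)*(k + 7)*(k**2 + 13*k + 54)/(72*(3*k + 17)) gives s_k = k*(-k**2 - 13*k - 54)/(24*(k**3 + 13*k**2 + 54*k + 72)).
Check: Δs_k = 3*(-3*k - 17)/(k**5 + 25*k**4 + 245*k**3 + 1175*k**2 + 2754*k + 2520). ✓

s_k = k*(-k**2 - 13*k - 54)/(24*(k**3 + 13*k**2 + 54*k + 72))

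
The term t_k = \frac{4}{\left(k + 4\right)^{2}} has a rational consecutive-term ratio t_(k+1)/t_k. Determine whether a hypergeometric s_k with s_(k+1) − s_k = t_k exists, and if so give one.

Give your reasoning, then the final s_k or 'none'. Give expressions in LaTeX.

Compute t_(k+1)/t_k: get (k + 4)**2/(k + 5)**2.
Factor: A=k**2 + 8*k + 16; B=k**2 + 10*k + 25; C=1.
Set up (k**2 + 8*k + 16)·f(k+1) − (k**2 + 8*k + 16)·f(k) − (1) = 0.
deg f ≤ 0 (via 2,2,0).
f = c0 ⇒ A·f(k+1) − B(k−1)·f(k) − C = -1. The system {-1 = 0} is inconsistent; no antidifference.

not Gosper-summable; s_k does not exist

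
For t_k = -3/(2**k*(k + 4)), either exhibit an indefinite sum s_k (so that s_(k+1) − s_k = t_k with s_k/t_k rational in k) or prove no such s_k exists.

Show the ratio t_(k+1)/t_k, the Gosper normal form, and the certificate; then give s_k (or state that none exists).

The ratio is (k + 4)/(2*(k + 5)).
So A=k/2 + 2 and B=k + 5, with C=1.
Set up (k/2 + 2)·f(k+1) − (k + 4)·f(k) − (1) = 0.
Bound: deg f ≤ -1.
Bound -1 < 0, so the key equation has no polynomial solution.

not Gosper-summable; s_k does not exist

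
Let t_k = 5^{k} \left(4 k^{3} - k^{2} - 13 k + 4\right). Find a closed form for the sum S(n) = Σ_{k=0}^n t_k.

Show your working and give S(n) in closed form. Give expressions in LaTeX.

The ratio is 5*(4*k**3 + 11*k**2 - 3*k - 6)/(4*k**3 - k**2 - 13*k + 4).
Take A(k)=5, B(k)=1, C(k)=k**3 - k**2/4 - 13*k/4 + 1.
Need (5)·f(k+1) − (1)·f(k) = k**3 - k**2/4 - 13*k/4 + 1.
Bound: deg f ≤ 3.
Match coefficients ⇒ f(k) = (k**3 - 4*k**2 + 3*k + 1)/4.
So s_k = (B(k−1)f/C)·t_k = ((k**3 - 4*k**2 + 3*k + 1)/(4*k**3 - k**2 - 13*k + 4))·t_k = 5**k*(k**3 - 4*k**2 + 3*k + 1).
s_(k+1) − s_k = 5**k*(4*k**3 - k**2 - 13*k + 4) = t_k.
Telescope: S(n) = s_(n+1) − s_(0) = 5**(n + 1)*(n**3 - n**2 - 2*n + 1) − (1) = 5*5**n*n**3 - 5*5**n*n**2 - 10*5**n*n + 5*5**n - 1.

S(n) = 5 \cdot 5^{n} n^{3} - 5 \cdot 5^{n} n^{2} - 10 \cdot 5^{n} n + 5 \cdot 5^{n} - 1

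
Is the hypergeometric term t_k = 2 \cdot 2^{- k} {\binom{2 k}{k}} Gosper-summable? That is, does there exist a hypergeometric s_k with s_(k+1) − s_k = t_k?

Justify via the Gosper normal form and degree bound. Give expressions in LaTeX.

r(k) = (2*k + 1)/(k + 1) after simplifying.
So A=2*k + 1 and B=k + 1, with C=1.
Solve (2*k + 1)·f(k+1) − (k)·f(k) = 1.
d = -1 from the (1,1,0) case.
deg f ≤ -1 is impossible — no certificate.

No — key equation has no polynomial f.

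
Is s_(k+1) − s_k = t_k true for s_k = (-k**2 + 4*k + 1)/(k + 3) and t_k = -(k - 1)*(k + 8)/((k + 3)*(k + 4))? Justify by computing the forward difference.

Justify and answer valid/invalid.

s_(k+1) = (-k**2 + 2*k + 4)/(k + 4)
s_(k+1) − s_k = (-k**2 - 7*k + 8)/(k**2 + 7*k + 12)
(s_(k+1) − s_k) − t_k = 0

Valid: the claim telescopes to t_k.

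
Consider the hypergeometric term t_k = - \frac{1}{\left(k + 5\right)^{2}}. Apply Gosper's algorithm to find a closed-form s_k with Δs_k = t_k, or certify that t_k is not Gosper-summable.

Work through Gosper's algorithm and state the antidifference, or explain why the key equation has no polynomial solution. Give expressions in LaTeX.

Step 1: r(k) = (k + 5)**2/(k + 6)**2.
So A=k**2 + 10*k + 25 and B=k**2 + 12*k + 36, with C=1.
Set up (k**2 + 10*k + 25)·f(k+1) − (k**2 + 10*k + 25)·f(k) − (1) = 0.
Degrees (2,2,0) ⇒ d ≤ 0.
f = c0 ⇒ A·f(k+1) − B(k−1)·f(k) − C = -1. The system {-1 = 0} is inconsistent; no antidifference.

none — t_k is not Gosper-summable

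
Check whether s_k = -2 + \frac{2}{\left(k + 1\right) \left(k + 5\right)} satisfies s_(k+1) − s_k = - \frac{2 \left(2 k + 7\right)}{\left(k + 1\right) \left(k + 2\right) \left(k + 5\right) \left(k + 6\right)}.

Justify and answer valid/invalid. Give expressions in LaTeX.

Valid: the claim telescopes to t_k.

s_(k+1) = -2 + 2/((k + 2)*(k + 6))
s_(k+1) − s_k = 2*(-2*k - 7)/(k**4 + 14*k**3 + 65*k**2 + 112*k + 60)
(s_(k+1) − s_k) − t_k = 0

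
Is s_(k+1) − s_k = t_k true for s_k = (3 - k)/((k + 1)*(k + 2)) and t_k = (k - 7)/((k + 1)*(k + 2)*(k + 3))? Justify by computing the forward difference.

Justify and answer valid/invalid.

Valid — Δs_k = t_k.

s_(k+1) = (2 - k)/((k + 2)*(k + 3))
s_(k+1) − s_k = (k - 7)/(k**3 + 6*k**2 + 11*k + 6)
(s_(k+1) − s_k) − t_k = 0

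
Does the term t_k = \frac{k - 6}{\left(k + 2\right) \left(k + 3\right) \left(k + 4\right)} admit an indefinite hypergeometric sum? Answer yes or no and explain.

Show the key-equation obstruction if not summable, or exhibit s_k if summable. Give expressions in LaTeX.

Yes. s_k = \frac{k \left(- k - 8\right)}{3 \left(k + 2\right) \left(k + 3\right)}.

The ratio is (k - 5)*(k + 2)/((k - 6)*(k + 5)).
So A=k + 2 and B=k + 5, with C=k - 6.
Need (k + 2)·f(k+1) − (k + 4)·f(k) = k - 6.
Bound: deg f ≤ 2.
Solve for f: f(k) = -k*(k + 8)/3 (degree 2 ≤ 2).
Then R = B(k−1)f/C = -k*(k + 4)*(k + 8)/(3*(k - 6)), so s_k = R(k)·t_k = k*(-k - 8)/(3*(k + 2)*(k + 3)).
Check: Δs_k = (k - 6)/(k**3 + 9*k**2 + 26*k + 24). ✓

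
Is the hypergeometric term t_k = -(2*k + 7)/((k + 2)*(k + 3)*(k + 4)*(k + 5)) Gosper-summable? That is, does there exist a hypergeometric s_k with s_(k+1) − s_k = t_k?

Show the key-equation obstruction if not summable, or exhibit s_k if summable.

Yes. s_k = k*(-k - 6)/(8*(k**2 + 6*k + 8)).

Compute t_(k+1)/t_k: get (k + 2)*(2*k + 9)/((k + 6)*(2*k + 7)).
Normal form (A,B,C) = (k + 2, k + 6, k + 7/2).
Need (k + 2)·f(k+1) − (k + 5)·f(k) = k + 7/2.
d = 3 from the (1,1,1) case.
Coefficient equations give f(k) = k*(k + 3)*(k + 6)/16.
Certificate R = B(k−1)f/C = k*(k + 3)*(k + 5)*(k + 6)/(8*(2*k + 7)) gives s_k = k*(-k - 6)/(8*(k**2 + 6*k + 8)).
Δs = (-2*k - 7)/(k**4 + 14*k**3 + 71*k**2 + 154*k + 120), as required.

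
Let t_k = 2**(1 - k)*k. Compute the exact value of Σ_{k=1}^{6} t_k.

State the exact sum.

Ratio r(k) = (k + 1)/(2*k).
A = 1/2, B = 1, C = k.
Key eq: (1/2)·f(k+1) = (1)·f(k) + (k).
deg f ≤ 1 (via 0,0,1).
Solving with deg f ≤ 1: f(k) = -2*(k + 1).
Get s_k = R·t_k = 2**(2 - k)*(-k - 1) with R(k) = B(k−1)f(k)/C(k) = -2*(k + 1)/k.
Verify: 2**(1 - k)*k matches t_k.
Telescoping: Σ = s_(7) − s_(1) = -1/4 − (-4) = 15/4.

Σ = 15/4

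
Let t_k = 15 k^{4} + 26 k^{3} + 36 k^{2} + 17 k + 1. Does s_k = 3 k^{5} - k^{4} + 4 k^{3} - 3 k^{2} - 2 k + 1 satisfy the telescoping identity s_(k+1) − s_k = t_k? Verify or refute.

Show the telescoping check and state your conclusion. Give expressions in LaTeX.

Valid: the claim telescopes to t_k.

s_(k+1) = 3*k**5 + 14*k**4 + 30*k**3 + 33*k**2 + 15*k + 2
s_(k+1) − s_k = 15*k**4 + 26*k**3 + 36*k**2 + 17*k + 1
(s_(k+1) − s_k) − t_k = 0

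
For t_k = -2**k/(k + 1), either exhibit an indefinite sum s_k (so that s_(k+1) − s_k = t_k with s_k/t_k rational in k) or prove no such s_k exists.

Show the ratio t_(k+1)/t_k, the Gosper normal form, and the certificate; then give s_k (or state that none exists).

t_(k+1)/t_k = 2*(k + 1)/(k + 2).
Gosper form: A/B · C(k+1)/C(k) with A=2*k + 2, B=k + 2, C=1.
Solve (2*k + 2)·f(k+1) − (k + 1)·f(k) = 1.
Degrees (1,1,0) ⇒ d ≤ -1.
Negative degree bound (-1): no f exists, t_k not Gosper-summable.

none (Gosper's algorithm certifies no s_k)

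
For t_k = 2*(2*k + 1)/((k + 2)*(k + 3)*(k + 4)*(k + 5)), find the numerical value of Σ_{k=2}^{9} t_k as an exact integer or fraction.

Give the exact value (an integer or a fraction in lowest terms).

Σ = 109/2730

r(k) = (k + 2)*(2*k + 3)/((k + 6)*(2*k + 1)) after simplifying.
Gosper form: A/B · C(k+1)/C(k) with A=k + 2, B=k + 6, C=k + 1/2.
f must satisfy (k + 2)·f(k+1) − (k + 5)·f(k) = k + 1/2.
deg f ≤ 3 (via 1,1,1).
Solve for f: f(k) = k*(k**2 + 9*k + 2)/48 (degree 3 ≤ 3).
R(k) = B(k−1)·f(k)/C(k) = k*(k + 5)*(k**2 + 9*k + 2)/(24*(2*k + 1)); s_k = R·t_k = k*(k**2 + 9*k + 2)/(12*(k + 2)*(k + 3)*(k + 4)).
Verify: 2*(2*k + 1)/(k**4 + 14*k**3 + 71*k**2 + 154*k + 120) matches t_k.
Σ_(k=2)^(9) t_k = s_(10) − s_(2) = 20/273 − (1/30) = 109/2730.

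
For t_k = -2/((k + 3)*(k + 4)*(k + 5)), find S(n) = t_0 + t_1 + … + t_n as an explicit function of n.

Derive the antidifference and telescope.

S(n) = (-n**2 - 9*n - 8)/(12*(n**2 + 9*n + 20))

The ratio is (k + 3)/(k + 6).
A = k + 3, B = k + 6, C = 1.
Need (k + 3)·f(k+1) − (k + 5)·f(k) = 1.
Degrees (1,1,0) ⇒ d ≤ 2.
A polynomial solution: f(k) = k*(k + 7)/24.
Certificate R = B(k−1)f/C = k*(k + 5)*(k + 7)/24 gives s_k = k*(-k - 7)/(12*(k + 3)*(k + 4)).
Δs = -2/(k**3 + 12*k**2 + 47*k + 60), as required.
s_(n+1) = (-n**2 - 9*n - 8)/(12*(n**2 + 9*n + 20)) and s_(0) = 0, so S(n) = (-n**2 - 9*n - 8)/(12*(n**2 + 9*n + 20)).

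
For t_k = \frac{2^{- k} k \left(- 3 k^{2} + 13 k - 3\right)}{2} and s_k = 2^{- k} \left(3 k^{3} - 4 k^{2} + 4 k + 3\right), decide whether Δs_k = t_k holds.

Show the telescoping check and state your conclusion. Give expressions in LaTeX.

valid; difference matches t_k

s_(k+1) = (3*k**3 + 5*k**2 + 5*k + 6)/(2*2**k)
s_(k+1) − s_k = k*(-3*k**2 + 13*k - 3)/(2*2**k)
(s_(k+1) − s_k) − t_k = 0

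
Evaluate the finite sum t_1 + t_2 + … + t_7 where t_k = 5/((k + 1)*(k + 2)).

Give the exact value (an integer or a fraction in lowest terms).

Step 1: r(k) = (k + 1)/(k + 3).
A = k + 1, B = k + 3, C = 1.
Need (k + 1)·f(k+1) − (k + 2)·f(k) = 1.
deg f ≤ 1 (via 1,1,0).
Coefficient equations give f(k) = k.
So s_k = (B(k−1)f/C)·t_k = (k*(k + 2))·t_k = 5*k/(k + 1).
Δs = 5/(k**2 + 3*k + 2), as required.
Telescoping: Σ = s_(8) − s_(1) = 40/9 − (5/2) = 35/18.

Σ = 35/18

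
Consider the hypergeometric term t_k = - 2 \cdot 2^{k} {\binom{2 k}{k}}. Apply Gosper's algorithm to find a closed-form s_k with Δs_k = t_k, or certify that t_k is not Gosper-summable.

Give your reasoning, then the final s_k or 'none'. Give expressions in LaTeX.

not Gosper-summable; s_k does not exist

Step 1: r(k) = 4*(2*k + 1)/(k + 1).
Normal form (A,B,C) = (8*k + 4, k + 1, 1).
f must satisfy (8*k + 4)·f(k+1) − (k)·f(k) = 1.
Degrees (1,1,0) ⇒ d ≤ -1.
Negative degree bound (-1): no f exists, t_k not Gosper-summable.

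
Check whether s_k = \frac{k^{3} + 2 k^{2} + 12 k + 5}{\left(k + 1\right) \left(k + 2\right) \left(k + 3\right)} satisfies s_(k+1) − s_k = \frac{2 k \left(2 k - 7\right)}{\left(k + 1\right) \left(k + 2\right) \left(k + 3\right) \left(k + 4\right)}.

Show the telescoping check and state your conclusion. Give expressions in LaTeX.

s_(k+1) = (12*k + (k + 1)**3 + 2*(k + 1)**2 + 17)/((k + 2)*(k + 3)*(k + 4))
s_(k+1) − s_k = 2*k*(2*k - 7)/(k**4 + 10*k**3 + 35*k**2 + 50*k + 24)
(s_(k+1) − s_k) − t_k = 0

valid (s_(k+1) − s_k reduces to t_k)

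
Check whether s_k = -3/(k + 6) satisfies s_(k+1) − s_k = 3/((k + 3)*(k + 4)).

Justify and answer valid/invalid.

s_(k+1) = -3/(k + 7)
s_(k+1) − s_k = 3/((k + 6)*(k + 7))
(s_(k+1) − s_k) − t_k = 18*(-k - 5)/(k**4 + 20*k**3 + 145*k**2 + 450*k + 504)

Invalid: residual 18*(-k - 5)/(k**4 + 20*k**3 + 145*k**2 + 450*k + 504) ≠ 0.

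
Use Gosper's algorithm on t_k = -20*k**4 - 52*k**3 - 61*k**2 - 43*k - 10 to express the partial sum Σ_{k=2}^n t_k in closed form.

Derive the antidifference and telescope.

S(n) = -4*n**5 - 23*n**4 - 53*n**3 - 65*n**2 - 41*n + 186

t_(k+1)/t_k = (20*k**4 + 132*k**3 + 337*k**2 + 401*k + 186)/(20*k**4 + 52*k**3 + 61*k**2 + 43*k + 10).
A = 1, B = 1, C = k**4 + 13*k**3/5 + 61*k**2/20 + 43*k/20 + 1/2.
Solve (1)·f(k+1) − (1)·f(k) = k**4 + 13*k**3/5 + 61*k**2/20 + 43*k/20 + 1/2.
Degrees (0,0,4) ⇒ d ≤ 5.
Match coefficients ⇒ f(k) = k*(4*k**4 + 3*k**3 + k**2 + 4*k - 2)/20.
So s_k = (B(k−1)f/C)·t_k = (k*(4*k**4 + 3*k**3 + k**2 + 4*k - 2)/(20*k**4 + 52*k**3 + 61*k**2 + 43*k + 10))·t_k = k*(-4*k**4 - 3*k**3 - k**2 - 4*k + 2).
Verify: -20*k**4 - 52*k**3 - 61*k**2 - 43*k - 10 matches t_k.
Σ_(k=2)^n t_k = s_(n+1) − s_(2) = (-4*n**5 - 23*n**4 - 53*n**3 - 65*n**2 - 41*n - 10) − (-196), i.e. -4*n**5 - 23*n**4 - 53*n**3 - 65*n**2 - 41*n + 186.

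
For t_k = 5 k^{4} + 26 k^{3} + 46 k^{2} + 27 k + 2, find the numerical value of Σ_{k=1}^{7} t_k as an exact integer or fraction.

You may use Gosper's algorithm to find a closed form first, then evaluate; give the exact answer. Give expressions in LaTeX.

r(k) = (5*k**4 + 46*k**3 + 154*k**2 + 217*k + 106)/(5*k**4 + 26*k**3 + 46*k**2 + 27*k + 2) after simplifying.
Factor: A=1; B=1; C=k**4 + 26*k**3/5 + 46*k**2/5 + 27*k/5 + 2/5.
Set up (1)·f(k+1) − (1)·f(k) − (k**4 + 26*k**3/5 + 46*k**2/5 + 27*k/5 + 2/5) = 0.
From deg A=0, deg B=0, deg C=4: d=5.
A polynomial solution: f(k) = k*(k + 1)*(k**3 + 3*k**2 + k - 4)/5.
Get s_k = R·t_k = k*(k**4 + 4*k**3 + 4*k**2 - 3*k - 4) with R(k) = B(k−1)f(k)/C(k) = k*(k**3 + 3*k**2 + k - 4)/(5*k**3 + 21*k**2 + 25*k + 2).
Verify: 5*k**4 + 26*k**3 + 46*k**2 + 27*k + 2 matches t_k.
Evaluate s at k=8 and k=1: 50976 and 2; difference 50974.

Σ = 50974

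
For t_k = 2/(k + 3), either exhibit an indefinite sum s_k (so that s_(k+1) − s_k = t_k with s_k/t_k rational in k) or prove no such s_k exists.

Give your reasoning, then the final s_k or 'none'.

none (Gosper's algorithm certifies no s_k)

Step 1: r(k) = (k + 3)/(k + 4).
A = k + 3, B = k + 4, C = 1.
f must satisfy (k + 3)·f(k+1) − (k + 3)·f(k) = 1.
deg f ≤ 0 (via 1,1,0).
Write f(k) = c0. Then LHS − RHS = -1, requiring -1 = 0: contradictory. No certificate.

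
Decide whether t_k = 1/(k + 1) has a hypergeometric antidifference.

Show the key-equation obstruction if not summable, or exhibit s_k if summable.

No — the linear system for f has no solution.

Step 1: r(k) = (k + 1)/(k + 2).
Normal form (A,B,C) = (k + 1, k + 2, 1).
Set up (k + 1)·f(k+1) − (k + 1)·f(k) − (1) = 0.
Degrees (1,1,0) ⇒ d ≤ 0.
Write f(k) = c0. Then LHS − RHS = -1, requiring -1 = 0: contradictory. No certificate.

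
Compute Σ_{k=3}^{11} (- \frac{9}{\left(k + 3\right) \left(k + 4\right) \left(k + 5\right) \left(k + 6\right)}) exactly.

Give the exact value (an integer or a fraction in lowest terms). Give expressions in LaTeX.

Σ = -39/4760

Compute t_(k+1)/t_k: get (k + 3)/(k + 7).
Gosper form: A/B · C(k+1)/C(k) with A=k + 3, B=k + 7, C=1.
f must satisfy (k + 3)·f(k+1) − (k + 6)·f(k) = 1.
From deg A=1, deg B=1, deg C=0: d=3.
Coefficient equations give f(k) = k*(k**2 + 12*k + 47)/180.
R(k) = B(k−1)·f(k)/C(k) = k*(k + 6)*(k**2 + 12*k + 47)/180; s_k = R·t_k = k*(-k**2 - 12*k - 47)/(20*(k + 3)*(k + 4)*(k + 5)).
Δs = -9/(k**4 + 18*k**3 + 119*k**2 + 342*k + 360), as required.
Evaluate s at k=12 and k=3: -67/1360 and -23/560; difference -39/4760.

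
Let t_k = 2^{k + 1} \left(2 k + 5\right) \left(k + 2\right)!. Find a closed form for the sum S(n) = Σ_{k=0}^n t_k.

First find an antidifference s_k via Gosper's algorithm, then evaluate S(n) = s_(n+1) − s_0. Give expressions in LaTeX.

S(n) = 4 \cdot 2^{n} \left(n + 3\right)! - 4

The ratio is 2*(k + 3)*(2*k + 7)/(2*k + 5).
A = 2*k + 6, B = 1, C = k + 5/2.
Solve (2*k + 6)·f(k+1) − (1)·f(k) = k + 5/2.
deg f ≤ 0 (via 1,0,1).
Solve for f: f(k) = 1/2 (degree 0 ≤ 0).
Then R = B(k−1)f/C = 1/(2*k + 5), so s_k = R(k)·t_k = 2**(k + 1)*factorial(k + 2).
Check: Δs_k = 2**(k + 1)*(2*k + 5)*factorial(k + 2). ✓
Telescope: S(n) = s_(n+1) − s_(0) = 2**(n + 2)*factorial(n + 3) − (4) = 4*2**n*factorial(n + 3) - 4.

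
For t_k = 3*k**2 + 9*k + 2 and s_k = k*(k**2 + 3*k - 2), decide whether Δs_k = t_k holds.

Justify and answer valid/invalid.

s_(k+1) = (k + 1)*(3*k + (k + 1)**2 + 1)
s_(k+1) − s_k = 3*k**2 + 9*k + 2
(s_(k+1) − s_k) − t_k = 0

valid (s_(k+1) − s_k reduces to t_k)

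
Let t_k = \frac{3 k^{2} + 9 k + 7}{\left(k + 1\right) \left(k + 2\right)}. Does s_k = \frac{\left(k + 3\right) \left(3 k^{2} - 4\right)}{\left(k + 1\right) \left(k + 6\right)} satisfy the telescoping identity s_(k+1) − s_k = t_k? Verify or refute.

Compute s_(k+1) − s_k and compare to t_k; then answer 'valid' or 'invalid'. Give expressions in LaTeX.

Invalid: residual \frac{3 \left(- 21 k^{2} - 65 k - 50\right)}{k^{4} + 16 k^{3} + 83 k^{2} + 152 k + 84} ≠ 0.

s_(k+1) = (k + 4)*(3*(k + 1)**2 - 4)/((k + 2)*(k + 7))
s_(k+1) − s_k = (3*k**4 + 48*k**3 + 187*k**2 + 274*k + 144)/(k**4 + 16*k**3 + 83*k**2 + 152*k + 84)
(s_(k+1) − s_k) − t_k = 3*(-21*k**2 - 65*k - 50)/(k**4 + 16*k**3 + 83*k**2 + 152*k + 84)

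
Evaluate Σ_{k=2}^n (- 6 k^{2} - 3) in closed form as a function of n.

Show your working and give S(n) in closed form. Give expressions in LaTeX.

t_(k+1)/t_k = (2*(k + 1)**2 + 1)/(2*k**2 + 1).
A = 1, B = 1, C = k**2 + 1/2.
f must satisfy (1)·f(k+1) − (1)·f(k) = k**2 + 1/2.
From deg A=0, deg B=0, deg C=2: d=3.
Match coefficients ⇒ f(k) = k*(2*k**2 - 3*k + 4)/6.
R(k) = B(k−1)·f(k)/C(k) = k*(2*k**2 - 3*k + 4)/(3*(2*k**2 + 1)); s_k = R·t_k = k*(-2*k**2 + 3*k - 4).
Check: Δs_k = -6*k**2 - 3. ✓
Telescope: S(n) = s_(n+1) − s_(2) = -2*n**3 - 3*n**2 - 4*n - 3 − (-12) = -2*n**3 - 3*n**2 - 4*n + 9.

S(n) = - 2 n^{3} - 3 n^{2} - 4 n + 9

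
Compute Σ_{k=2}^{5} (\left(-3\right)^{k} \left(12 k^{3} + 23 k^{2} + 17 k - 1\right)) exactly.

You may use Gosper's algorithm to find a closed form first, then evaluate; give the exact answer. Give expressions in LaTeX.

Ratio r(k) = 3*(-12*k**3 - 59*k**2 - 99*k - 51)/(12*k**3 + 23*k**2 + 17*k - 1).
Normal form (A,B,C) = (-3, 1, k**3 + 23*k**2/12 + 17*k/12 - 1/12).
f must satisfy (-3)·f(k+1) − (1)·f(k) = k**3 + 23*k**2/12 + 17*k/12 - 1/12.
deg f ≤ 3 (via 0,0,3).
Coefficient equations give f(k) = -(k - 1)*(3*k**2 + 2*k + 1)/12.
R(k) = B(k−1)·f(k)/C(k) = -(k - 1)*(3*k**2 + 2*k + 1)/(12*k**3 + 23*k**2 + 17*k - 1); s_k = R·t_k = (-3)**k*(-3*k**3 + k**2 + k + 1).
Verify: (-3)**k*(12*k**3 + 23*k**2 + 17*k - 1) matches t_k.
Σ_(k=2)^(5) t_k = s_(6) − s_(2) = -441045 − (-153) = -440892.

Σ = -440892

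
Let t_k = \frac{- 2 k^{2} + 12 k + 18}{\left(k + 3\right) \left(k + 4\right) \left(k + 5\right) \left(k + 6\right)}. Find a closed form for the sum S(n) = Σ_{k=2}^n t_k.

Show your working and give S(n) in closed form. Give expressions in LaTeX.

The ratio is (k**3 - k**2 - 26*k - 42)/(k**3 + k**2 - 51*k - 63).
Gosper form: A/B · C(k+1)/C(k) with A=k + 3, B=k + 7, C=k**2 - 6*k - 9.
Need (k + 3)·f(k+1) − (k + 6)·f(k) = k**2 - 6*k - 9.
From deg A=1, deg B=1, deg C=2: d=3.
Solving with deg f ≤ 3: f(k) = -k*(k**2 + 52*k + 67)/40.
Get s_k = R·t_k = k*(k**2 + 52*k + 67)/(20*(k + 3)*(k + 4)*(k + 5)) with R(k) = B(k−1)f(k)/C(k) = -k*(k + 6)*(k**2 + 52*k + 67)/(40*(k**2 - 6*k - 9)).
Check: Δs_k = 2*(-k**2 + 6*k + 9)/(k**4 + 18*k**3 + 119*k**2 + 342*k + 360). ✓
s_(n+1) = (n**3 + 55*n**2 + 174*n + 120)/(20*(n**3 + 15*n**2 + 74*n + 120)) and s_(2) = 1/12, so S(n) = (-n**3 + 45*n**2 + 76*n - 120)/(30*(n**3 + 15*n**2 + 74*n + 120)).

S(n) = \frac{- n^{3} + 45 n^{2} + 76 n - 120}{30 \left(n^{3} + 15 n^{2} + 74 n + 120\right)}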